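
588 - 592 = -4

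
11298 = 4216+7082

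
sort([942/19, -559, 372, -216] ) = [-559, -216, 942/19, 372] 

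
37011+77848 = 114859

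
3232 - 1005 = 2227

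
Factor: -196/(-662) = 2^1 * 7^2 * 331^(-1) = 98/331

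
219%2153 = 219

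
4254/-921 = -4 - 190/307 ≈ -4.62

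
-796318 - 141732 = -938050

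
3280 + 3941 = 7221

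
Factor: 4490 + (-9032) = -1*2^1*3^1*757^1 = -4542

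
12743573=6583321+6160252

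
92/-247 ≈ -0.372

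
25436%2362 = 1816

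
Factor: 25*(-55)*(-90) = 2^1*3^2*5^4*11^1 = 123750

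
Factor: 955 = 5^1 * 191^1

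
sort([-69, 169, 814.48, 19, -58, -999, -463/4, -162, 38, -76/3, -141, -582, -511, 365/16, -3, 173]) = [-999, -582, -511, -162, -141, -463/4, -69, -58, -76/3, -3, 19, 365/16, 38, 169, 173, 814.48]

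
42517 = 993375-950858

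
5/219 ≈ 0.0228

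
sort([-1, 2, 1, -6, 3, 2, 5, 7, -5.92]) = [-6, -5.92, -1, 1, 2, 2, 3, 5, 7]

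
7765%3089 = 1587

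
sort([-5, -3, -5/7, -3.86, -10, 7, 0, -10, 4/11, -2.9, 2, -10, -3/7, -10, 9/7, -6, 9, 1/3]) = [-10, -10, -10, -10, -6, -5, -3.86, -3, -2.9, -5/7, -3/7, 0, 1/3, 4/11, 9/7, 2, 7, 9]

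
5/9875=1/1975 ≈ 0.000506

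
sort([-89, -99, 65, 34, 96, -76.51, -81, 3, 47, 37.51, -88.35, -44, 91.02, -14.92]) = [-99, -89, -88.35, -81, -76.51, -44, -14.92, 3, 34, 37.51, 47, 65, 91.02, 96]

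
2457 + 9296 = 11753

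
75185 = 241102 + -165917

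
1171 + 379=1550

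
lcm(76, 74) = 2812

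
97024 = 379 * 256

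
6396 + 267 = 6663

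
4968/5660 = 1242/1415 ≈ 0.878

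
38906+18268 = 57174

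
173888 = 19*9152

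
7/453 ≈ 0.0155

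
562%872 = 562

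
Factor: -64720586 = -1*2^1*7^1*4622899^1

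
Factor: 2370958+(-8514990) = -1*2^5*101^1*1901^1 = -6144032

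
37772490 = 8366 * 4515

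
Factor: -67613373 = -1*3^4*307^1*2719^1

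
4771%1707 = 1357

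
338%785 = 338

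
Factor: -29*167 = -1*29^1*167^1 = -4843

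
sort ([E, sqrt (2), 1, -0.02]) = [-0.02, 1, sqrt (2), E]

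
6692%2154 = 230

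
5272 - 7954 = -2682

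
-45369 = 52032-97401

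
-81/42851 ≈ -0.00189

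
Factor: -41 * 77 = -1 * 7^1 * 11^1 * 41^1 = -3157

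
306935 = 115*2669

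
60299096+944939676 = 1005238772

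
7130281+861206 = 7991487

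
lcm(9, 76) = 684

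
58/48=1+5/24 ≈ 1.21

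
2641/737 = 3+430/737 ≈ 3.58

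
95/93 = 1 + 2/93 ≈ 1.02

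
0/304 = 0 = 0.00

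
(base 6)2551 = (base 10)643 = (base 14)33d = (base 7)1606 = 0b1010000011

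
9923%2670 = 1913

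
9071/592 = 15 + 191/592 ≈ 15.32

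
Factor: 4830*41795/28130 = 3^1*5^1*7^1*13^1*23^1*29^(-1)*97^(-1)*643^1 = 20186985/2813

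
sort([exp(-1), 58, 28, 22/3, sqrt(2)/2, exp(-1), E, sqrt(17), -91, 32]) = [-91, exp(-1), exp(-1), sqrt(2)/2, E, sqrt(17), 22/3, 28, 32, 58]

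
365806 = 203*1802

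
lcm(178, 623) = 1246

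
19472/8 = 2434 = 2434.00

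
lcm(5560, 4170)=16680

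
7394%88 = 2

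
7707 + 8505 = 16212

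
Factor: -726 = -1*2^1*3^1*11^2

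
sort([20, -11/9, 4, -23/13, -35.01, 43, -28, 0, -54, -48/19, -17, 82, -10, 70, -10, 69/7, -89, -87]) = [-89, -87, -54, -35.01, -28, -17, -10, -10, -48/19, -23/13, -11/9, 0, 4, 69/7, 20, 43, 70, 82]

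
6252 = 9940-3688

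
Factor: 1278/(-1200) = -1 * 2^(-3) * 3^1 * 5^(-2) * 71^1 = -213/200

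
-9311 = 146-9457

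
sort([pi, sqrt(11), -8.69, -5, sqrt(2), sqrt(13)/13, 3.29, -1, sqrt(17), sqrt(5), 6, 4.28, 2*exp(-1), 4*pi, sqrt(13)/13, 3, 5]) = [-8.69, -5, -1, sqrt(13)/13, sqrt(13)/13, 2*exp(-1), sqrt(2), sqrt(5), 3, pi, 3.29, sqrt(11), sqrt(17), 4.28, 5, 6, 4*pi]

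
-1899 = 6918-8817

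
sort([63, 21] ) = [21, 63] 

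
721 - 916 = -195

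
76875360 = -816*(-94210)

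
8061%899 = 869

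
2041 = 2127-86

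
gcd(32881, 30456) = 1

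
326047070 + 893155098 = 1219202168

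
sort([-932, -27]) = [-932, -27]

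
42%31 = 11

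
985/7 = 140+5/7 ≈ 140.71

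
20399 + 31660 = 52059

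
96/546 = 16/91 ≈ 0.176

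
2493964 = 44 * 56681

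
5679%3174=2505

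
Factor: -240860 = -1*2^2*5^1*12043^1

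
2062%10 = 2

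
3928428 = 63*62356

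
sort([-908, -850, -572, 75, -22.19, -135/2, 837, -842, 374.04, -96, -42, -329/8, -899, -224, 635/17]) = [-908, -899, -850, -842, -572, -224, -96, -135/2, -42, -329/8, -22.19, 635/17, 75, 374.04, 837]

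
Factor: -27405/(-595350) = 2^(-1)*3^(-2)*5^(-1)*7^(-1)*29^1 = 29/630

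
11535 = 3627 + 7908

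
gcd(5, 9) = 1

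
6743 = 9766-3023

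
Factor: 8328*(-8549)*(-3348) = 2^5*3^4*31^1*83^1*103^1*347^1 = 238364449056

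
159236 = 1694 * 94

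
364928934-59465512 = 305463422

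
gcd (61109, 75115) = 1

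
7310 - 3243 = 4067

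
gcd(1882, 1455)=1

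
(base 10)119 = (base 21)5e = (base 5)434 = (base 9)142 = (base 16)77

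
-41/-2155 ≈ 0.0190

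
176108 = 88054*2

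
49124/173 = 283 + 165/173 ≈ 283.95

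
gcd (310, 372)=62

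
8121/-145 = -56 - 1/145 ≈ -56.01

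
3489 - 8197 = -4708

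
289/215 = 1 + 74/215 ≈ 1.34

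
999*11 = 10989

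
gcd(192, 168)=24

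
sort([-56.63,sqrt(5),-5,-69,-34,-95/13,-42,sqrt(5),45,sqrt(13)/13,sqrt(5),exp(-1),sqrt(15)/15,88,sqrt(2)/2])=[-69,-56.63,-42,-34,-95/13,-5,sqrt(15)/15,sqrt(13)/13,exp(-1),sqrt(2)/2,sqrt(5),sqrt(5),sqrt(5),45,88]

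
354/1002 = 59/167 ≈ 0.353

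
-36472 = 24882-61354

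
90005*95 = 8550475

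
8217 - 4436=3781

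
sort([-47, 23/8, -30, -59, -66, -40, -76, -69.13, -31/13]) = [-76, -69.13, -66, -59, -47, -40, -30, -31/13, 23/8]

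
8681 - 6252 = 2429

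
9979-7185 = 2794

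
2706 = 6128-3422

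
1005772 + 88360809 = 89366581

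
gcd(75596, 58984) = 4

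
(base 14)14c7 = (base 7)13540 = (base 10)3703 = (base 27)524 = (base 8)7167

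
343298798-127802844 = 215495954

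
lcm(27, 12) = 108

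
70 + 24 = 94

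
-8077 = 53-8130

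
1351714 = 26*51989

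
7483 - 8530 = -1047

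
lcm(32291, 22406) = 1097894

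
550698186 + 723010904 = 1273709090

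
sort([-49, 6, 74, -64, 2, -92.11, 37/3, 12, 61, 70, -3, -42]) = [-92.11, -64, -49, -42, -3, 2, 6, 12, 37/3, 61, 70, 74]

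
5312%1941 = 1430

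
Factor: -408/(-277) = 2^3*3^1*17^1*277^(-1)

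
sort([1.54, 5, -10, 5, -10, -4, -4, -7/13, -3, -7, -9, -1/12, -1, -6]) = [-10, -10, -9, -7, -6, -4, -4, -3, -1, -7/13, -1/12, 1.54, 5, 5]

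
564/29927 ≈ 0.0188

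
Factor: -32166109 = -1 * 379^1 * 84871^1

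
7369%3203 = 963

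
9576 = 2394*4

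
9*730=6570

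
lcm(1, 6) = 6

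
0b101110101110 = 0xbae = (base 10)2990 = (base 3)11002202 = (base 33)2ok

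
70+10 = 80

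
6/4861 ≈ 0.00123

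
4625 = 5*925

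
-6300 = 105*(-60)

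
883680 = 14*63120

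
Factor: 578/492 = 2^(-1)*3^(-1)*17^2*41^(-1) = 289/246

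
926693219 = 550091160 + 376602059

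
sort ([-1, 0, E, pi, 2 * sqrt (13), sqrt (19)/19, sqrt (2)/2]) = [-1, 0, sqrt (19)/19, sqrt (2)/2, E, pi, 2 * sqrt (13)]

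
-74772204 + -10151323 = -84923527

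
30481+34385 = 64866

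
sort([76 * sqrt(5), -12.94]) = [-12.94, 76 * sqrt(5)]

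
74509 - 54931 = 19578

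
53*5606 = 297118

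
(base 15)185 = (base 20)ha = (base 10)350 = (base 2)101011110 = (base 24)ee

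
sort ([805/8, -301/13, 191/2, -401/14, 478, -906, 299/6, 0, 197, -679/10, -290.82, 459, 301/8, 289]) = [-906, -290.82, -679/10, -401/14, -301/13, 0, 301/8, 299/6, 191/2, 805/8, 197, 289, 459, 478]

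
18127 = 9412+8715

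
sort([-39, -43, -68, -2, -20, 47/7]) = [-68, -43, -39, -20, -2, 47/7]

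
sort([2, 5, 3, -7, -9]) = [-9, -7, 2, 3, 5]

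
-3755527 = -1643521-2112006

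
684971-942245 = -257274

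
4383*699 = 3063717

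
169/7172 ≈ 0.0236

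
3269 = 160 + 3109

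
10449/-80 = -130 - 49/80 ≈ -130.61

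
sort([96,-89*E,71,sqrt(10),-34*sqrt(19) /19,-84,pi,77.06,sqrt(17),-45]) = [-89*E,-84,-45,-34*sqrt(19) /19,pi,sqrt(10),sqrt(17),71,77.06,96]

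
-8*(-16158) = 129264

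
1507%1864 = 1507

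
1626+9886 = 11512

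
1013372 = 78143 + 935229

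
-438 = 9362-9800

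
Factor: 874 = 2^1*19^1*23^1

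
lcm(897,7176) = 7176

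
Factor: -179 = -1 * 179^1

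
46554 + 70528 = 117082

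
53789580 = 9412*5715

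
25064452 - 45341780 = -20277328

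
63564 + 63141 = 126705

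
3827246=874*4379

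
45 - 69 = -24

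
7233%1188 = 105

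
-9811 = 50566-60377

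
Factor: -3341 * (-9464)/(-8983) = -1 * 2^3 * 7^1 * 13^2 * 257^1 * 691^(-1) = -2432248/691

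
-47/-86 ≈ 0.547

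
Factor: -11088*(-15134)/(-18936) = -1*2^2*7^2*11^1*23^1*47^1*263^(-1) = -2330636/263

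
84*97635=8201340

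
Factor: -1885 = -1*5^1*13^1*29^1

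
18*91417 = 1645506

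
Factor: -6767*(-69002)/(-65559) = -1*2^1*3^(-1)*13^(-1)*41^(-2)*67^1*101^1*34501^1 = -466936534/65559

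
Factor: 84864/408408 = 2^4 * 7^(-1) * 11^(-1) = 16/77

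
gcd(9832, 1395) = 1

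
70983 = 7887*9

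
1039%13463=1039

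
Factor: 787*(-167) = -1*167^1*787^1 = -131429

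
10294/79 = 130 + 24/79 ≈ 130.30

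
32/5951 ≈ 0.00538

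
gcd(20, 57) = 1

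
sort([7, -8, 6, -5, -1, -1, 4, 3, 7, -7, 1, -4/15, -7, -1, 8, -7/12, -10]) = [-10, -8, -7, -7, -5, -1, -1, -1, -7/12, -4/15, 1, 3, 4, 6, 7, 7, 8]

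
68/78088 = 17/19522 ≈ 0.000871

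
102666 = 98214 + 4452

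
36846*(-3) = -110538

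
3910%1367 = 1176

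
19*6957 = 132183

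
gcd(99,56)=1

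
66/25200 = 11/4200 ≈ 0.00262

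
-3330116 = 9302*(-358)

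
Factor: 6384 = 2^4*3^1*7^1*19^1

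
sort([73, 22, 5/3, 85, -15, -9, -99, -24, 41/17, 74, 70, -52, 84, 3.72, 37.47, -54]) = [-99, -54, -52, -24, -15, -9, 5/3, 41/17, 3.72, 22, 37.47, 70, 73, 74, 84, 85]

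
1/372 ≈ 0.00269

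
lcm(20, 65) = 260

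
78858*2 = 157716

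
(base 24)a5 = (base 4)3311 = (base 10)245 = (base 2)11110101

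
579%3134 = 579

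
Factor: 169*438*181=2^1*3^1*13^2*73^1*181^1=13397982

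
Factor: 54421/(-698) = -1*2^(-1)*349^(-1)*54421^1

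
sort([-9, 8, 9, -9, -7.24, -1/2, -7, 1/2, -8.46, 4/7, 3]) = [-9, -9, -8.46, -7.24, -7, -1/2, 1/2, 4/7, 3, 8, 9]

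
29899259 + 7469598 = 37368857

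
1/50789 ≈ 0.0000197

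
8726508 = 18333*476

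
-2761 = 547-3308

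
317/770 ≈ 0.412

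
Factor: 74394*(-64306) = -1*2^2*3^2*11^1*37^1*79^1*4133^1 = -4783980564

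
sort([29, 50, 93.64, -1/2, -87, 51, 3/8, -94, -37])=[-94, -87, -37, -1/2, 3/8, 29, 50, 51, 93.64]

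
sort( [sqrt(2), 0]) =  [0, sqrt(2)]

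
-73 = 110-183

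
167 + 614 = 781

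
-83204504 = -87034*956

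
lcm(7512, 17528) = 52584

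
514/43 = 11 + 41/43 ≈ 11.95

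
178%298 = 178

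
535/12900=107/2580 ≈ 0.0415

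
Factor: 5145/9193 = 3^1*5^1*7^3*29^(-1)*317^(-1)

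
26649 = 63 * 423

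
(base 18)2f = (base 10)51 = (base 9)56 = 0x33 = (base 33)1i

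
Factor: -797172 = -1 * 2^2 * 3^1 * 66431^1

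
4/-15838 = -2/7919 ≈ -0.000253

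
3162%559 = 367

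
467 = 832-365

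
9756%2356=332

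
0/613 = 0 = 0.00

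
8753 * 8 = 70024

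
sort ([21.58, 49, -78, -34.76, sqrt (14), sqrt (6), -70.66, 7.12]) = [-78, -70.66, -34.76, sqrt (6), sqrt (14), 7.12, 21.58, 49]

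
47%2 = 1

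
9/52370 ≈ 0.000172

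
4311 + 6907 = 11218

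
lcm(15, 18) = 90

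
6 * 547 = 3282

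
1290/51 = 430/17 ≈ 25.29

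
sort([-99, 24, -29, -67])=[-99, -67, -29, 24]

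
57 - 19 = 38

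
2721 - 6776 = -4055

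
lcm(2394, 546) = 31122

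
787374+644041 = 1431415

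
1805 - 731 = 1074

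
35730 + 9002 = 44732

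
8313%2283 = 1464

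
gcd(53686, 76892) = 2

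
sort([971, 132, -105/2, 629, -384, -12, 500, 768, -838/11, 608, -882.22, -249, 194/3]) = [-882.22, -384, -249, -838/11, -105/2, -12, 194/3, 132, 500, 608, 629, 768, 971]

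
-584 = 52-636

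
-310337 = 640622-950959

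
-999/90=-111/10=-11.10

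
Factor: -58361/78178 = -1*2^(-1)*17^1*3433^1*39089^(-1)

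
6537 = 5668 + 869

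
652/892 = 163/223 ≈ 0.731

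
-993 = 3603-4596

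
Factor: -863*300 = -1*2^2*3^1*5^2*863^1 = -258900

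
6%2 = 0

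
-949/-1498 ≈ 0.634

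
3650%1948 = 1702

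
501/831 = 167/277≈0.603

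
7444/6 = 3722/3 ≈ 1240.67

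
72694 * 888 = 64552272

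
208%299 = 208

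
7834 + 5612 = 13446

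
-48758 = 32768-81526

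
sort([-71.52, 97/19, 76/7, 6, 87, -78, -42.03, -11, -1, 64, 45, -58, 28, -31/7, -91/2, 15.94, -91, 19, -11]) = [-91, -78, -71.52, -58, -91/2, -42.03, -11, -11, -31/7, -1, 97/19, 6, 76/7, 15.94, 19, 28, 45, 64, 87]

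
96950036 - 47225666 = 49724370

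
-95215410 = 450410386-545625796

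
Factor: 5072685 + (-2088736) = 2983949^1 = 2983949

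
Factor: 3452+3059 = 17^1 * 383^1 = 6511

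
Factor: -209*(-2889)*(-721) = -1*3^3*7^1*11^1*19^1*103^1*107^1 = -435340521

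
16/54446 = 8/27223 ≈ 0.000294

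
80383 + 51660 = 132043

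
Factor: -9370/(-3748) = 2^(-1) * 5^1 = 5/2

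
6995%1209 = 950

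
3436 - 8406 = -4970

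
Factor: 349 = 349^1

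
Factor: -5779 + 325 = -1*2^1*3^3*101^1 = -5454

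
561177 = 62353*9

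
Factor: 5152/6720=2^(-1)*3^(-1)*5^(-1)*23^1=23/30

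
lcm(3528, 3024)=21168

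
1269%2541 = 1269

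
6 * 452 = 2712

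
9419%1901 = 1815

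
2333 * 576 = 1343808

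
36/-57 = -12/19 ≈ -0.632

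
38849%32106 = 6743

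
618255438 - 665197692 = -46942254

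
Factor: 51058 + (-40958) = 2^2*5^2*101^1 = 10100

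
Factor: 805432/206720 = 2^(-4)*5^(-1)*17^(-1)*19^(-1)*83^1*1213^1 = 100679/25840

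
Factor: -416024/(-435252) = 2^1 * 3^(-1) * 7^1 * 17^1 * 83^(-1) = 238/249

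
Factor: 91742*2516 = 2^3*7^1*17^1*37^1*6553^1 = 230822872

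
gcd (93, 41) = 1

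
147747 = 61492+86255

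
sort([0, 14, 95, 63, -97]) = [-97, 0, 14, 63, 95]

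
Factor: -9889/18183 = -1 * 3^(-1) * 19^(-1) * 31^1 = -31/57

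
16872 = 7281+9591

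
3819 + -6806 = -2987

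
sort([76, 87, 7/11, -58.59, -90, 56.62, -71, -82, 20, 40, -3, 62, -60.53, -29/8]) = [-90, -82, -71, -60.53, -58.59, -29/8, -3, 7/11, 20, 40, 56.62, 62, 76, 87]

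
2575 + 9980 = 12555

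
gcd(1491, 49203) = 1491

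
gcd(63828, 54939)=3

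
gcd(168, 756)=84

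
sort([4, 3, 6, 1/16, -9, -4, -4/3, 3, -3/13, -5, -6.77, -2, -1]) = [-9, -6.77, -5, -4, -2, -4/3, -1, -3/13, 1/16, 3, 3, 4, 6]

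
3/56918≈0.0000527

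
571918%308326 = 263592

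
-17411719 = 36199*(-481)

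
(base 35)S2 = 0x3D6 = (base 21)24G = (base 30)12M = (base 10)982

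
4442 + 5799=10241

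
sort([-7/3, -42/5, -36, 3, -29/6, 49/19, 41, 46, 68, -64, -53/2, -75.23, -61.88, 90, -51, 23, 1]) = [-75.23, -64, -61.88, -51, -36, -53/2, -42/5, -29/6, -7/3, 1, 49/19, 3, 23, 41, 46, 68, 90]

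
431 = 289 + 142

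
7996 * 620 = 4957520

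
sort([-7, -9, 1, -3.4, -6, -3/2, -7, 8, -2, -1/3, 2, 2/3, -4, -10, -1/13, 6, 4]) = [-10, -9, -7, -7, -6, -4, -3.4, -2, -3/2, -1/3, -1/13, 2/3, 1, 2, 4, 6, 8]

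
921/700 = 1 + 221/700≈1.32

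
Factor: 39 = 3^1*13^1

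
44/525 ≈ 0.0838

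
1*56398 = 56398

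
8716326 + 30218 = 8746544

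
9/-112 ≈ -0.0804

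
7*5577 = 39039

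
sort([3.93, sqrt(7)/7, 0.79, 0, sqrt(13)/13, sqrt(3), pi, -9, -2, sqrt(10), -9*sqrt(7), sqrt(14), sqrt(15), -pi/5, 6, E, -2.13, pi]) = [-9*sqrt(7), -9, -2.13, -2, -pi/5, 0, sqrt(13)/13, sqrt(7)/7, 0.79, sqrt(3), E, pi, pi, sqrt(10), sqrt(14), sqrt(15), 3.93, 6]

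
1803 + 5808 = 7611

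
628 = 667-39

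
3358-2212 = 1146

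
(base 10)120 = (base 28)48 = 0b1111000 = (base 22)5a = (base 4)1320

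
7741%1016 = 629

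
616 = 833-217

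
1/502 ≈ 0.00199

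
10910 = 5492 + 5418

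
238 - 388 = -150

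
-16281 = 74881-91162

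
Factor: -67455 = -1*3^2*5^1*1499^1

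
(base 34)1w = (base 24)2i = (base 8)102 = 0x42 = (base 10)66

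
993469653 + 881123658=1874593311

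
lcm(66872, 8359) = 66872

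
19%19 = 0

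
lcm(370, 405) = 29970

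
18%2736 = 18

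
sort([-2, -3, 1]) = [-3, -2, 1]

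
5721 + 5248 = 10969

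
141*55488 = 7823808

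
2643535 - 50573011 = -47929476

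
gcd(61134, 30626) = 2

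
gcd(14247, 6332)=1583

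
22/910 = 11/455 ≈ 0.0242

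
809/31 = 26 + 3/31≈26.10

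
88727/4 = 22181 + 3/4 = 22181.75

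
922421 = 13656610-12734189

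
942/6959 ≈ 0.135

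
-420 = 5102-5522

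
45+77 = 122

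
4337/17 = 255 + 2/17 ≈ 255.12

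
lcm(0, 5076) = 0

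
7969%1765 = 909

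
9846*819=8063874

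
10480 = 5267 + 5213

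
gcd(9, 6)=3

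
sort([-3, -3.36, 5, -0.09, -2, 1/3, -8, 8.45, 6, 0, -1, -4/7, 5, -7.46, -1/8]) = [-8, -7.46, -3.36, -3, -2, -1, -4/7, -1/8, -0.09, 0, 1/3, 5, 5, 6, 8.45]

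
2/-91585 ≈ -0.0000218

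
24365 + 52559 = 76924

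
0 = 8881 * 0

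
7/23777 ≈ 0.000294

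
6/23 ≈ 0.261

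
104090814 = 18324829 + 85765985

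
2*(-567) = -1134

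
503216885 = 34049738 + 469167147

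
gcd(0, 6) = 6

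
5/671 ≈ 0.00745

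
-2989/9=-332 - 1/9 ≈ -332.11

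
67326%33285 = 756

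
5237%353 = 295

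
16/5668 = 4/1417 ≈ 0.00282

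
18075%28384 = 18075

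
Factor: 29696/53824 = 2^4*29^(-1) = 16/29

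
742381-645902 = 96479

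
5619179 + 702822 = 6322001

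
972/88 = 11+1/22≈11.05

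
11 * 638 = 7018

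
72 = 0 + 72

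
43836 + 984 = 44820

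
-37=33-70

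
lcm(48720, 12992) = 194880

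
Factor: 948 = 2^2*3^1*79^1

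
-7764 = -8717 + 953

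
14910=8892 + 6018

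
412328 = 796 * 518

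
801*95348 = 76373748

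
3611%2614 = 997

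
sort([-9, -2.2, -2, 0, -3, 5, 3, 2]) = [-9, -3, -2.2, -2, 0, 2, 3, 5]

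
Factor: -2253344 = -1 * 2^5 * 67^1 * 1051^1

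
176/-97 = -1-79/97 ≈ -1.81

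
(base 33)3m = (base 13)94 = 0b1111001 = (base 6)321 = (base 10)121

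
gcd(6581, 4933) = 1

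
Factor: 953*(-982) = -1*2^1*491^1*953^1 = -935846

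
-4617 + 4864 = 247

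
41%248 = 41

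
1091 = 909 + 182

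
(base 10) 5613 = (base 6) 41553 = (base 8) 12755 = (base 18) h5f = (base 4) 1113231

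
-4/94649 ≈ -0.0000423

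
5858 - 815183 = -809325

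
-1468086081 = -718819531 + -749266550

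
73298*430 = 31518140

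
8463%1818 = 1191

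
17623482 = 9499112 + 8124370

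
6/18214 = 3/9107 ≈ 0.000329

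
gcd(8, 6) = 2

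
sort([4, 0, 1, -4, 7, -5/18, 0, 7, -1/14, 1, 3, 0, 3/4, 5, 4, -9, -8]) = [-9, -8, -4, -5/18, -1/14, 0, 0, 0, 3/4, 1, 1, 3, 4, 4, 5, 7, 7]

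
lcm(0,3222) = 0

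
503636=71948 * 7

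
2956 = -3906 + 6862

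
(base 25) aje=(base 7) 25435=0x1a53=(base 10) 6739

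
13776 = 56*246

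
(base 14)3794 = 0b10011000000110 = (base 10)9734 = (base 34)8ea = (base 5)302414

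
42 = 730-688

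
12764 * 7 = 89348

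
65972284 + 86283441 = 152255725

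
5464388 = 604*9047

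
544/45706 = 272/22853 ≈ 0.0119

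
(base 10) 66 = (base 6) 150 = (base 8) 102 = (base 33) 20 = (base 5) 231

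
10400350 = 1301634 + 9098716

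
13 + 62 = 75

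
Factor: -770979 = -1 * 3^1 * 11^1 * 61^1 * 383^1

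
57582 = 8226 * 7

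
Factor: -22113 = -1*3^5*7^1*13^1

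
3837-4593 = -756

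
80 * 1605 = 128400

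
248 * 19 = 4712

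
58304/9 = 6478 + 2/9 ≈ 6478.22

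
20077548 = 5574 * 3602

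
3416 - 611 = 2805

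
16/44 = 4/11 ≈ 0.364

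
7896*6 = 47376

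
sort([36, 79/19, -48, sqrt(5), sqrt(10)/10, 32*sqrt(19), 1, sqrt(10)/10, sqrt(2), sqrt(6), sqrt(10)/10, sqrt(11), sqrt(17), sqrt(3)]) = [-48, sqrt(10)/10, sqrt(10)/10, sqrt(10)/10, 1, sqrt(2), sqrt(3), sqrt(5), sqrt(6), sqrt(11), sqrt(17), 79/19, 36, 32*sqrt(19)]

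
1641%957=684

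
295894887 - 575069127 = -279174240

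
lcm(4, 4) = 4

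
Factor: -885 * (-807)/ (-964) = -1 * 2^ (-2) * 3^2 * 5^1 * 59^1 * 241^ (-1) * 269^1 = -714195/964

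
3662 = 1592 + 2070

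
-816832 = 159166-975998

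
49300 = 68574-19274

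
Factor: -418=-1 * 2^1 * 11^1 * 19^1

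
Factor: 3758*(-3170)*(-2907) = 2^2*3^2*5^1*17^1*19^1*317^1*1879^1 = 34630684020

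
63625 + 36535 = 100160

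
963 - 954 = 9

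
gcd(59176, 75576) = 8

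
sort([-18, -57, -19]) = [-57, -19, -18]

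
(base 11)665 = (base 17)2cf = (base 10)797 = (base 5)11142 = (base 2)1100011101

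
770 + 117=887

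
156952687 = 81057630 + 75895057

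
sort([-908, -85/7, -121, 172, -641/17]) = [-908, -121, -641/17, -85/7, 172]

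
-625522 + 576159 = -49363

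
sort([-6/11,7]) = [-6/11,7]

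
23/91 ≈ 0.253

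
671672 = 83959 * 8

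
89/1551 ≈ 0.0574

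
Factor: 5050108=2^2*7^1*180361^1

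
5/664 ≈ 0.00753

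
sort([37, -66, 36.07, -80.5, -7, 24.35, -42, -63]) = [-80.5, -66, -63, -42, -7, 24.35, 36.07, 37]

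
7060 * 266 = 1877960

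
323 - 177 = 146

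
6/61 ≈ 0.0984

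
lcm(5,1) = 5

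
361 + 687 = 1048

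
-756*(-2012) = 1521072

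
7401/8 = 925 + 1/8 ≈ 925.13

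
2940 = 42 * 70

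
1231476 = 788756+442720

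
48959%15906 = 1241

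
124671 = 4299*29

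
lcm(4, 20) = 20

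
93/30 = 31/10 = 3.10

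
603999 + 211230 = 815229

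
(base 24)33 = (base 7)135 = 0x4b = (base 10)75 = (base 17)47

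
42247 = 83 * 509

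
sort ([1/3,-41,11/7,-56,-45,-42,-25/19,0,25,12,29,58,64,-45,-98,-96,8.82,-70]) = [-98,-96,-70,-56,-45,-45,-42,-41,-25/19,0,1/3,11/7,8.82,12,25,29,58,64]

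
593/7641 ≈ 0.0776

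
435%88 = 83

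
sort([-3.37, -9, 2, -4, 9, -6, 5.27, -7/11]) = [-9, -6, -4, -3.37, -7/11, 2, 5.27, 9]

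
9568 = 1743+7825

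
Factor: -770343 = -1 * 3^1 * 7^1 * 36683^1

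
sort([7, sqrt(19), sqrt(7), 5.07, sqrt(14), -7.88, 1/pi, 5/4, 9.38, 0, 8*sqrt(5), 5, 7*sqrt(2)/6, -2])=[-7.88, -2, 0, 1/pi, 5/4, 7*sqrt(2)/6, sqrt(7), sqrt(14), sqrt(19), 5, 5.07, 7, 9.38, 8*sqrt(5)]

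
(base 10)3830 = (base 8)7366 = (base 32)3nm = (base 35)34f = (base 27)56n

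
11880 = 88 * 135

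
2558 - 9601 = -7043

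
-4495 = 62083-66578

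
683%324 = 35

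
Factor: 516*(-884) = -1*2^4*3^1*13^1*17^1*43^1 = -456144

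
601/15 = 40 + 1/15 ≈ 40.07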